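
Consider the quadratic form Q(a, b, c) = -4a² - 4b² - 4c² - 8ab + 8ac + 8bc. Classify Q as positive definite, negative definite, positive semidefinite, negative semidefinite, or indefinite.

negative semidefinite

The associated matrix is A = [[-4, -4, 4], [-4, -4, 4], [4, 4, -4]].
Row-reducing A symmetrically gives the diagonal entries -4, 0, 0.
That gives 1 negative, 2 zero pivots.
Hence Q is negative semidefinite.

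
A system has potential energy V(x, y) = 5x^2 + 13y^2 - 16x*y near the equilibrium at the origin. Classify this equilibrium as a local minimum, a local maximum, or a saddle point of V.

The Hessian at the origin is H = [[10, -16], [-16, 26]].
det H = 10·26 − (-16)² = 4 > 0 and H[1,1] = 10 > 0, so H is positive definite.
Therefore the origin is a local minimum.

local minimum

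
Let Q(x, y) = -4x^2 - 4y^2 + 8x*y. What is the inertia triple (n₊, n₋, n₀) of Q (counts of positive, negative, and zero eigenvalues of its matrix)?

The associated matrix is A = [[-4, 4], [4, -4]].
Applying the same elementary operations to the rows and columns of A produces a congruent diagonal matrix with entries -4, 0.
Counting signs: 1 negative, 1 zero.

(0, 1, 1)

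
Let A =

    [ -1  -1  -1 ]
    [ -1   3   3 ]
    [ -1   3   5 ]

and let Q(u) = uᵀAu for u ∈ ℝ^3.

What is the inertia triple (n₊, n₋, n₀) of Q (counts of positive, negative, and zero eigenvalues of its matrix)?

Applying the same elementary operations to the rows and columns of A produces a congruent diagonal matrix with entries -1, 4, 2.
So there are 2 positive, 1 negative pivots.

(2, 1, 0)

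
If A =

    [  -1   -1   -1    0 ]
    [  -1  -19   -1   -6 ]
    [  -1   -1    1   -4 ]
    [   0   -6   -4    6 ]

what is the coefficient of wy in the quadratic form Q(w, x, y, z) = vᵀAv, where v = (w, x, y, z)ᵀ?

-2

The coefficient of wy is A[1,3] + A[3,1] = 2·(-1) = -2.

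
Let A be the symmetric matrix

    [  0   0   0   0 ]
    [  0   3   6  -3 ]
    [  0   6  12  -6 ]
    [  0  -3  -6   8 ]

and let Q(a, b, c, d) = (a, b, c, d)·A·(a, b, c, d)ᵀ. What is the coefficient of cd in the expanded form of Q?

-12

The coefficient of cd is A[3,4] + A[4,3] = 2·(-6) = -12.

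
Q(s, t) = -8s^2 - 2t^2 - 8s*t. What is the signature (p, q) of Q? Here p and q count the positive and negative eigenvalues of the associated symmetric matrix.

The symmetric matrix is A = [[-8, -4], [-4, -2]].
Row-reducing A symmetrically gives the diagonal entries -8, 0.
So there are 1 negative, 1 zero pivots.

(0, 1)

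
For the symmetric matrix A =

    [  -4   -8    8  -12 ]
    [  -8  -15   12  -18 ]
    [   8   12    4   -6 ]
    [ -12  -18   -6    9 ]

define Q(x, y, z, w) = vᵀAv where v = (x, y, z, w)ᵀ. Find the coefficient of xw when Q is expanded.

The coefficient of xw is A[1,4] + A[4,1] = 2·(-12) = -24.

-24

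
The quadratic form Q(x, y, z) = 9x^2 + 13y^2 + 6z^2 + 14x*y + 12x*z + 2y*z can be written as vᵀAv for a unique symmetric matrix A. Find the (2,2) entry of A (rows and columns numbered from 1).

13

The coefficient of y^2 in Q is 13, and that is exactly A[2,2].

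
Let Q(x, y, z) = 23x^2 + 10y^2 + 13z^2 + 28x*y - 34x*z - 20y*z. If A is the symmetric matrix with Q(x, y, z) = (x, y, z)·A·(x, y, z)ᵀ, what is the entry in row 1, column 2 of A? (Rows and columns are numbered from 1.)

14

The coefficient of x·y in Q is 28. For a symmetric A this equals A[1,2] + A[2,1] = 2·A[1,2].
So A[1,2] = 28/2 = 14.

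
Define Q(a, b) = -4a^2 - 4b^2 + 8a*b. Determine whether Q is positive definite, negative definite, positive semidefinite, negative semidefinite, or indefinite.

negative semidefinite

The associated matrix is A = [[-4, 4], [4, -4]].
Symmetric row and column elimination reduces A to a congruent diagonal form with pivots -4, 0.
So there are 1 negative, 1 zero pivots.
Hence Q is negative semidefinite.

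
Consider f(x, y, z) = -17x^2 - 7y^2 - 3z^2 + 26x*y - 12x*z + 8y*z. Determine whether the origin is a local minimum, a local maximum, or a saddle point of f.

The Hessian at the origin is H = [[-34, 26, -12], [26, -14, 8], [-12, 8, -6]].
An LDLᵀ factorisation of H has diagonal entries -34, 100/17, -2.
Counting signs: 1 positive, 2 negative.
H is indefinite, so the origin is a saddle point.

saddle point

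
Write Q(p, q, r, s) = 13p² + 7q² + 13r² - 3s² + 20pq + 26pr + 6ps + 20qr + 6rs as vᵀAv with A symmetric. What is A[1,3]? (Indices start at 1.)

13

The coefficient of p·r in Q is 26. For a symmetric A this equals A[1,3] + A[3,1] = 2·A[1,3].
So A[1,3] = 26/2 = 13.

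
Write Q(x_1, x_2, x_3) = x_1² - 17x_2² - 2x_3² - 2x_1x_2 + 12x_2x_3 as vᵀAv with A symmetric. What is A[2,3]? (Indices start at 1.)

6

The coefficient of x_2·x_3 in Q is 12. For a symmetric A this equals A[2,3] + A[3,2] = 2·A[2,3].
So A[2,3] = 12/2 = 6.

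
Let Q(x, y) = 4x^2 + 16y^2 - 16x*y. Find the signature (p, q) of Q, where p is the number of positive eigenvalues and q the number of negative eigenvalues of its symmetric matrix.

(1, 0)

The associated matrix is A = [[4, -8], [-8, 16]].
Congruent diagonalization of A (simultaneous row and column reduction) yields pivots 4, 0.
Counting signs: 1 positive, 1 zero.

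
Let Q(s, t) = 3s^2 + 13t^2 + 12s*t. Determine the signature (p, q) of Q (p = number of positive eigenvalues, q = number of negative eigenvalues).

(2, 0)

The associated matrix is A = [[3, 6], [6, 13]].
Congruent diagonalization of A (simultaneous row and column reduction) yields pivots 3, 1.
So there are 2 positive pivots.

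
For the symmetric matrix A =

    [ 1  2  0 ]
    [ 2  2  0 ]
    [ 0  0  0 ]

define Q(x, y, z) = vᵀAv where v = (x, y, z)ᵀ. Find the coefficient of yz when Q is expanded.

0

The coefficient of yz is A[2,3] + A[3,2] = 2·0 = 0.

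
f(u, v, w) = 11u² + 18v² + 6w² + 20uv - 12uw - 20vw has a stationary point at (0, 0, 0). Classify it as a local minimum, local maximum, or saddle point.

local minimum

The Hessian at the origin is H = [[22, 20, -12], [20, 36, -20], [-12, -20, 12]].
Row-reducing H symmetrically gives the diagonal entries 22, 196/11, 40/49.
So there are 3 positive pivots.
H is positive definite, so the origin is a strict local minimum.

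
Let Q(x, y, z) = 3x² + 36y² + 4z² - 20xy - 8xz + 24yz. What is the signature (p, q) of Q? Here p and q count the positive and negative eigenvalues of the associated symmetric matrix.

(2, 1)

The symmetric matrix is A = [[3, -10, -4], [-10, 36, 12], [-4, 12, 4]].
Symmetric row and column elimination reduces A to a congruent diagonal form with pivots 3, 8/3, -2.
That gives 2 positive, 1 negative pivots.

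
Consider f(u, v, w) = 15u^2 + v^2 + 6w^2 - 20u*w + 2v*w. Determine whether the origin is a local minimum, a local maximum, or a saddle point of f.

saddle point

The Hessian at the origin is H = [[30, 0, -20], [0, 2, 2], [-20, 2, 12]].
Symmetric row and column elimination reduces H to a congruent diagonal form with pivots 30, 2, -10/3.
Counting signs: 2 positive, 1 negative.
H is indefinite, so the origin is a saddle point.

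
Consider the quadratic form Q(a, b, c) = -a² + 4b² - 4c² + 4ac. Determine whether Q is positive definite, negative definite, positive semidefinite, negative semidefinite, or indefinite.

indefinite

The symmetric matrix is A = [[-1, 0, 2], [0, 4, 0], [2, 0, -4]].
Congruent diagonalization of A (simultaneous row and column reduction) yields pivots -1, 4, 0.
Counting signs: 1 positive, 1 negative, 1 zero.
Hence Q is indefinite.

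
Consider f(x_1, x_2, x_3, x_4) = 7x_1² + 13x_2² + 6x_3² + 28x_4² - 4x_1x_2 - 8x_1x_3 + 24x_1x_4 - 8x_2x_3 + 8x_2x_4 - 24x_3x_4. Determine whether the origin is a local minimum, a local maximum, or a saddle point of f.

local minimum

The Hessian at the origin is H = [[14, -4, -8, 24], [-4, 26, -8, 8], [-8, -8, 12, -24], [24, 8, -24, 56]].
Applying the same elementary operations to the rows and columns of H produces a congruent diagonal matrix with entries 14, 174/7, 92/29, 40/69.
That gives 4 positive pivots.
H is positive definite, so the origin is a strict local minimum.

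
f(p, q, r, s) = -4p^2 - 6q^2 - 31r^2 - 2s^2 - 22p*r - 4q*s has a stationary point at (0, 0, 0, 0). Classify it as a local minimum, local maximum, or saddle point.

The Hessian at the origin is H = [[-8, 0, -22, 0], [0, -12, 0, -4], [-22, 0, -62, 0], [0, -4, 0, -4]].
Applying the same elementary operations to the rows and columns of H produces a congruent diagonal matrix with entries -8, -12, -3/2, -8/3.
That gives 4 negative pivots.
H is negative definite, so the origin is a strict local maximum.

local maximum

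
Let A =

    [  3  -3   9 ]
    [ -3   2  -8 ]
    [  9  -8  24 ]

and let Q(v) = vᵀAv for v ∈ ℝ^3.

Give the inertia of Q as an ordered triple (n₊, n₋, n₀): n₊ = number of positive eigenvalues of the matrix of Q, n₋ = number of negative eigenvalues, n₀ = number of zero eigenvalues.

(1, 2, 0)

Row-reducing A symmetrically gives the diagonal entries 3, -1, -2.
Counting signs: 1 positive, 2 negative.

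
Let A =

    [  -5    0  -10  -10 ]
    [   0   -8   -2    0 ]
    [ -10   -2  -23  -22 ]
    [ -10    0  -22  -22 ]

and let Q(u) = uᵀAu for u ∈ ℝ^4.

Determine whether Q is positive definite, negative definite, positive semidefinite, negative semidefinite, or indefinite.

Row-reducing A symmetrically gives the diagonal entries -5, -8, -5/2, -2/5.
So there are 4 negative pivots.
Hence Q is negative definite.

negative definite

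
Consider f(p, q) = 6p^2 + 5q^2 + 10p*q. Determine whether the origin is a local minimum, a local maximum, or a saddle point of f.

local minimum

The Hessian at the origin is H = [[12, 10], [10, 10]].
det H = 12·10 − (10)² = 20 > 0 and H[1,1] = 12 > 0, so H is positive definite.
Therefore the origin is a local minimum.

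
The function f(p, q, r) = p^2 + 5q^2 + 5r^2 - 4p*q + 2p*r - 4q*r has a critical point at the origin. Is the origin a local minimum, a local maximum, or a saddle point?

The Hessian at the origin is H = [[2, -4, 2], [-4, 10, -4], [2, -4, 10]].
Symmetric row and column elimination reduces H to a congruent diagonal form with pivots 2, 2, 8.
So there are 3 positive pivots.
H is positive definite, so the origin is a strict local minimum.

local minimum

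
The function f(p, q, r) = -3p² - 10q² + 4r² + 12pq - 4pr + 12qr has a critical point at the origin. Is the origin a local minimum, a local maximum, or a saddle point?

saddle point

The Hessian at the origin is H = [[-6, 12, -4], [12, -20, 12], [-4, 12, 8]].
Row-reducing H symmetrically gives the diagonal entries -6, 4, 20/3.
That gives 2 positive, 1 negative pivots.
H is indefinite, so the origin is a saddle point.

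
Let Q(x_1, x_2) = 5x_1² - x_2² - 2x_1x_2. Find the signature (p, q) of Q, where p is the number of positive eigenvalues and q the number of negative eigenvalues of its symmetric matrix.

The associated matrix is A = [[5, -1], [-1, -1]].
An LDLᵀ factorisation of A has diagonal entries 5, -6/5.
Counting signs: 1 positive, 1 negative.

(1, 1)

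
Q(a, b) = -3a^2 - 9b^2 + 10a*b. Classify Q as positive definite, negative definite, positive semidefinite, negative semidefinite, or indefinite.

negative definite

The associated matrix is A = [[-3, 5], [5, -9]].
Symmetric row and column elimination reduces A to a congruent diagonal form with pivots -3, -2/3.
That gives 2 negative pivots.
Hence Q is negative definite.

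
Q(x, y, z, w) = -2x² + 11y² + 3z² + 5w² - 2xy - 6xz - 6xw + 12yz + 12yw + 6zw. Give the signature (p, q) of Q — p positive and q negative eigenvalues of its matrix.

(3, 1)

Write A = [[-2, -1, -3, -3], [-1, 11, 6, 6], [-3, 6, 3, 3], [-3, 6, 3, 5]].
Applying the same elementary operations to the rows and columns of A produces a congruent diagonal matrix with entries -2, 23/2, 60/23, 2.
That gives 3 positive, 1 negative pivots.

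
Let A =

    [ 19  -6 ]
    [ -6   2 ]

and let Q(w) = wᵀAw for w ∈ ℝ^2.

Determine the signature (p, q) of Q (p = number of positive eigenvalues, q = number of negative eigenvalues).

Row-reducing A symmetrically gives the diagonal entries 19, 2/19.
Counting signs: 2 positive.

(2, 0)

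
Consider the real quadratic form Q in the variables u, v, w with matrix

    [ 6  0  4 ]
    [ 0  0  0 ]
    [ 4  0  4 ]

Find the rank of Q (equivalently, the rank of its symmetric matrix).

Symmetric row and column elimination reduces A to a congruent diagonal form with pivots 6, 0, 4/3.
That gives 2 positive, 1 zero pivots.
The rank is the number of nonzero pivots: 2.

2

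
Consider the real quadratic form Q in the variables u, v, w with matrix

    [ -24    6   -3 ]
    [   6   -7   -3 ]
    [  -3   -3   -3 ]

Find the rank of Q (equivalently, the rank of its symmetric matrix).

3

Symmetric row and column elimination reduces A to a congruent diagonal form with pivots -24, -11/2, -3/44.
Counting signs: 3 negative.
The rank is the number of nonzero pivots: 3.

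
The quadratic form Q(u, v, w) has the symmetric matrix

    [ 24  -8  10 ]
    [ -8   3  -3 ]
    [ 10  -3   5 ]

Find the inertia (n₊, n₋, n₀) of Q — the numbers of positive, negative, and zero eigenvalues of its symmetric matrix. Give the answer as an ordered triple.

An LDLᵀ factorisation of A has diagonal entries 24, 1/3, 1/2.
That gives 3 positive pivots.

(3, 0, 0)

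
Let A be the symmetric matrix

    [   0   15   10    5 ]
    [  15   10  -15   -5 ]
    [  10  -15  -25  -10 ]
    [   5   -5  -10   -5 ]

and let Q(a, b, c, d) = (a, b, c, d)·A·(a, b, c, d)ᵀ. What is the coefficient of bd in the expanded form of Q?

-10

The coefficient of bd is A[2,4] + A[4,2] = 2·(-5) = -10.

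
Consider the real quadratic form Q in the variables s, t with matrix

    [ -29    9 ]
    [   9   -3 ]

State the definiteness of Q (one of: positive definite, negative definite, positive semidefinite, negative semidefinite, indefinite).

negative definite

Leading principal minors: Δ_1 = -29, Δ_2 = 6.
The signs alternate starting with Δ_1 < 0, so by Sylvester's criterion Q is negative definite.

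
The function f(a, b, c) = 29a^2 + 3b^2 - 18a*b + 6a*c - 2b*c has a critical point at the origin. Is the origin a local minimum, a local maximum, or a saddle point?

The Hessian at the origin is H = [[58, -18, 6], [-18, 6, -2], [6, -2, 0]].
Applying the same elementary operations to the rows and columns of H produces a congruent diagonal matrix with entries 58, 12/29, -2/3.
Counting signs: 2 positive, 1 negative.
H is indefinite, so the origin is a saddle point.

saddle point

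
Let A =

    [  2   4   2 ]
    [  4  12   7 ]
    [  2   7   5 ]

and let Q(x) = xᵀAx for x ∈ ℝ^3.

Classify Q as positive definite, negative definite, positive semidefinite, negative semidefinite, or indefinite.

positive definite

Congruent diagonalization of A (simultaneous row and column reduction) yields pivots 2, 4, 3/4.
So there are 3 positive pivots.
Hence Q is positive definite.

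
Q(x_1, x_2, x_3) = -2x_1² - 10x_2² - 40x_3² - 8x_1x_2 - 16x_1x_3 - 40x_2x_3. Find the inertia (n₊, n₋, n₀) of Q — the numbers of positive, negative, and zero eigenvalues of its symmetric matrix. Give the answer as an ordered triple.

(0, 2, 1)

Write A = [[-2, -4, -8], [-4, -10, -20], [-8, -20, -40]].
Applying the same elementary operations to the rows and columns of A produces a congruent diagonal matrix with entries -2, -2, 0.
So there are 2 negative, 1 zero pivots.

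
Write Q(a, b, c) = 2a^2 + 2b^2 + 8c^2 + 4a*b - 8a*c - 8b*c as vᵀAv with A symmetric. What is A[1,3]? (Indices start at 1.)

The coefficient of a·c in Q is -8. For a symmetric A this equals A[1,3] + A[3,1] = 2·A[1,3].
So A[1,3] = -8/2 = -4.

-4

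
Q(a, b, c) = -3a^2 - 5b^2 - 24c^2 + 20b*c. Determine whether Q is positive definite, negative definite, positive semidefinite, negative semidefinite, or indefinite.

Write A = [[-3, 0, 0], [0, -5, 10], [0, 10, -24]].
Symmetric row and column elimination reduces A to a congruent diagonal form with pivots -3, -5, -4.
That gives 3 negative pivots.
Hence Q is negative definite.

negative definite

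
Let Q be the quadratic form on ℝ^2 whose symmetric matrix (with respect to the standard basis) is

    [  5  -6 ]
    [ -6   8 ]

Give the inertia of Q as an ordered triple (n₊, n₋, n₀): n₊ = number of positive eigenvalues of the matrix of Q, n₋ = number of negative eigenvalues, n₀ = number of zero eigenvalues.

(2, 0, 0)

Row-reducing A symmetrically gives the diagonal entries 5, 4/5.
So there are 2 positive pivots.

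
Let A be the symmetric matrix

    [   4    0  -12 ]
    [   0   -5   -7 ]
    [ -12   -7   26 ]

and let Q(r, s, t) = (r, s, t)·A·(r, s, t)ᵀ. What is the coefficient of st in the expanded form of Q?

-14

The coefficient of st is A[2,3] + A[3,2] = 2·(-7) = -14.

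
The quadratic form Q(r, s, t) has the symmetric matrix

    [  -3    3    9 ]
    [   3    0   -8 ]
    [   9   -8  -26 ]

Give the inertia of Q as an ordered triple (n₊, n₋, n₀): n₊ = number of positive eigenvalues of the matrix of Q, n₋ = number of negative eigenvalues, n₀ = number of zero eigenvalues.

Symmetric row and column elimination reduces A to a congruent diagonal form with pivots -3, 3, 2/3.
So there are 2 positive, 1 negative pivots.

(2, 1, 0)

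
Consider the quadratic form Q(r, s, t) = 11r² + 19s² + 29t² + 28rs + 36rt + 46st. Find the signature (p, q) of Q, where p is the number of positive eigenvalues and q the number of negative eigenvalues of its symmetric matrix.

Write A = [[11, 14, 18], [14, 19, 23], [18, 23, 29]].
An LDLᵀ factorisation of A has diagonal entries 11, 13/11, -6/13.
So there are 2 positive, 1 negative pivots.

(2, 1)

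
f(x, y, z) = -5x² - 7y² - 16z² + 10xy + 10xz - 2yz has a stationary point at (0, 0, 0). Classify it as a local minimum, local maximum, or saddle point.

The Hessian at the origin is H = [[-10, 10, 10], [10, -14, -2], [10, -2, -32]].
Symmetric row and column elimination reduces H to a congruent diagonal form with pivots -10, -4, -6.
So there are 3 negative pivots.
H is negative definite, so the origin is a strict local maximum.

local maximum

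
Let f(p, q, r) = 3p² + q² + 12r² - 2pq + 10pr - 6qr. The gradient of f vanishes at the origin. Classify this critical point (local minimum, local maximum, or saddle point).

The Hessian at the origin is H = [[6, -2, 10], [-2, 2, -6], [10, -6, 24]].
Row-reducing H symmetrically gives the diagonal entries 6, 4/3, 2.
Counting signs: 3 positive.
H is positive definite, so the origin is a strict local minimum.

local minimum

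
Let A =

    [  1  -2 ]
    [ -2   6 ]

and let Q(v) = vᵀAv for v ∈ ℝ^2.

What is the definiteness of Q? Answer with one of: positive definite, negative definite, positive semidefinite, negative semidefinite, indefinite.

positive definite

Congruent diagonalization of A (simultaneous row and column reduction) yields pivots 1, 2.
Counting signs: 2 positive.
Hence Q is positive definite.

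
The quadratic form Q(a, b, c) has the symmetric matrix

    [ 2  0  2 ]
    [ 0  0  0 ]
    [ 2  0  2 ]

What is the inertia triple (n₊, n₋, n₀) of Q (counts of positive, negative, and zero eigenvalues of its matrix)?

Row-reducing A symmetrically gives the diagonal entries 2, 0, 0.
That gives 1 positive, 2 zero pivots.

(1, 0, 2)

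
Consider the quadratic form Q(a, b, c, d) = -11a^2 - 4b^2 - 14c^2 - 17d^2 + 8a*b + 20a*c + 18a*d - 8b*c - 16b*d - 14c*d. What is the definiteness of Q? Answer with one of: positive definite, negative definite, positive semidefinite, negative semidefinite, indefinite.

Write A = [[-11, 4, 10, 9], [4, -4, -4, -8], [10, -4, -14, -7], [9, -8, -7, -17]].
An LDLᵀ factorisation of A has diagonal entries -11, -28/11, -34/7, -5/34.
Counting signs: 4 negative.
Hence Q is negative definite.

negative definite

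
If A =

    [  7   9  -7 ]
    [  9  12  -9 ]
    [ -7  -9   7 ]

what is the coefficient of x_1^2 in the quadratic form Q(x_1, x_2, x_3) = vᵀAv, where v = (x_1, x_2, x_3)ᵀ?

7

The coefficient of x_1^2 is the diagonal entry A[1,1] = 7.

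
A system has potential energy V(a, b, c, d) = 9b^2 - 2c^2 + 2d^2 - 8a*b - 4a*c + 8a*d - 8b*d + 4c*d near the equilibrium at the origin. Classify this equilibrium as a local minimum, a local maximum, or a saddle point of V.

The Hessian at the origin is H = [[0, -8, -4, 8], [-8, 18, 0, -8], [-4, 0, -4, 4], [8, -8, 4, 4]].
H is indefinite, so the origin is a saddle point.

saddle point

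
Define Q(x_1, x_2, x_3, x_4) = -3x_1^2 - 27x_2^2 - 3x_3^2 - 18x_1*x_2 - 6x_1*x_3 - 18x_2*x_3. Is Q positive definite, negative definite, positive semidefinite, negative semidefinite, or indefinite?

The symmetric matrix is A = [[-3, -9, -3, 0], [-9, -27, -9, 0], [-3, -9, -3, 0], [0, 0, 0, 0]].
Symmetric row and column elimination reduces A to a congruent diagonal form with pivots -3, 0, 0, 0.
So there are 1 negative, 3 zero pivots.
Hence Q is negative semidefinite.

negative semidefinite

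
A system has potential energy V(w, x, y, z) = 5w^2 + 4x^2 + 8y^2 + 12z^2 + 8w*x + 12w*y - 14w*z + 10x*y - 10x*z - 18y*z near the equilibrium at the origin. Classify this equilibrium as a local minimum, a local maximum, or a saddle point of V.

local minimum

The Hessian at the origin is H = [[10, 8, 12, -14], [8, 8, 10, -10], [12, 10, 16, -18], [-14, -10, -18, 24]].
An LDLᵀ factorisation of H has diagonal entries 10, 8/5, 3/2, 2.
Counting signs: 4 positive.
H is positive definite, so the origin is a strict local minimum.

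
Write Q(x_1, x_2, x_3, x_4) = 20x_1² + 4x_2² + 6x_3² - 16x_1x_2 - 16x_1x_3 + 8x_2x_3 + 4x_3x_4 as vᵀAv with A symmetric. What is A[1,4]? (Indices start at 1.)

The coefficient of x_1·x_4 in Q is 0. For a symmetric A this equals A[1,4] + A[4,1] = 2·A[1,4].
So A[1,4] = 0/2 = 0.

0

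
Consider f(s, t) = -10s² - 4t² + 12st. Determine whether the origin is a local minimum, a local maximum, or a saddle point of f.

local maximum

The Hessian at the origin is H = [[-20, 12], [12, -8]].
det H = -20·-8 − (12)² = 16 > 0 and H[1,1] = -20 < 0, so H is negative definite.
Therefore the origin is a local maximum.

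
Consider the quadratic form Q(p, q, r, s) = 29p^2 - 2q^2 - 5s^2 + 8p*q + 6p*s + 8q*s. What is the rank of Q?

3

The associated matrix is A = [[29, 4, 0, 3], [4, -2, 0, 4], [0, 0, 0, 0], [3, 4, 0, -5]].
Congruent diagonalization of A (simultaneous row and column reduction) yields pivots 29, -74/29, 0, -10/37.
That gives 1 positive, 2 negative, 1 zero pivots.
The rank is the number of nonzero pivots: 3.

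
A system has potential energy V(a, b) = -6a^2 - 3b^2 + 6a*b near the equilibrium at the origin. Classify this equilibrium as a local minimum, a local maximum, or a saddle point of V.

The Hessian at the origin is H = [[-12, 6], [6, -6]].
det H = -12·-6 − (6)² = 36 > 0 and H[1,1] = -12 < 0, so H is negative definite.
Therefore the origin is a local maximum.

local maximum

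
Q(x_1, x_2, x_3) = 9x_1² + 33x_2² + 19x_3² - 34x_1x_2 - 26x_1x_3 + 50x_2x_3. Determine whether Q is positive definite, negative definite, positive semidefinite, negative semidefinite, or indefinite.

positive semidefinite

Write A = [[9, -17, -13], [-17, 33, 25], [-13, 25, 19]].
Row-reducing A symmetrically gives the diagonal entries 9, 8/9, 0.
Counting signs: 2 positive, 1 zero.
Hence Q is positive semidefinite.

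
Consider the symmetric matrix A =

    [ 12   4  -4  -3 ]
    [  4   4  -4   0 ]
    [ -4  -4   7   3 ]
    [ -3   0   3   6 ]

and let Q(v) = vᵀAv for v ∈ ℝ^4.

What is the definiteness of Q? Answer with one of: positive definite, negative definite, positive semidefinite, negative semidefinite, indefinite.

positive definite

Leading principal minors: Δ_1 = 12, Δ_2 = 32, Δ_3 = 96, Δ_4 = 180.
All leading principal minors are positive, so by Sylvester's criterion Q is positive definite.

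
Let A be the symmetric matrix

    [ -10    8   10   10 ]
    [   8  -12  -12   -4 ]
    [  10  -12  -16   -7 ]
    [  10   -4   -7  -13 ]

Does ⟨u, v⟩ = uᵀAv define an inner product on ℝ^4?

no

Congruent diagonalization of A (simultaneous row and column reduction) yields pivots -10, -28/5, -22/7, -3/22.
So there are 4 negative pivots.
Hence Q is negative definite.
⟨·,·⟩ is an inner product exactly when A is positive definite.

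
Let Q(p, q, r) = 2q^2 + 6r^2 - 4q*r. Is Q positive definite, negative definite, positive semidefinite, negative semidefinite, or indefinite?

The associated matrix is A = [[0, 0, 0], [0, 2, -2], [0, -2, 6]].
Row-reducing A symmetrically gives the diagonal entries 0, 2, 4.
So there are 2 positive, 1 zero pivots.
Hence Q is positive semidefinite.

positive semidefinite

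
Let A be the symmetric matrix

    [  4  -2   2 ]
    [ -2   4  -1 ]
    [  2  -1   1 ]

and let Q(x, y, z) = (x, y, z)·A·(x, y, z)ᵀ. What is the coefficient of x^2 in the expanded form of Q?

The coefficient of x^2 is the diagonal entry A[1,1] = 4.

4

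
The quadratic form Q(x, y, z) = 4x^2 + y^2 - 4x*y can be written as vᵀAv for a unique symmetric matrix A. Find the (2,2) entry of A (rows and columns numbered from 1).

The coefficient of y^2 in Q is 1, and that is exactly A[2,2].

1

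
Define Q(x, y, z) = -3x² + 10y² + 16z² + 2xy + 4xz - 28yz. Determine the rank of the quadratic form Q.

3

The symmetric matrix is A = [[-3, 1, 2], [1, 10, -14], [2, -14, 16]].
Symmetric row and column elimination reduces A to a congruent diagonal form with pivots -3, 31/3, 4/31.
Counting signs: 2 positive, 1 negative.
The rank is the number of nonzero pivots: 3.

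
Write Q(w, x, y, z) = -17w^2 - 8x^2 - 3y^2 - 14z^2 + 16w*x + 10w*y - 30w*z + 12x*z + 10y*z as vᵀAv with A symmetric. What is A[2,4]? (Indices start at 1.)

6

The coefficient of x·z in Q is 12. For a symmetric A this equals A[2,4] + A[4,2] = 2·A[2,4].
So A[2,4] = 12/2 = 6.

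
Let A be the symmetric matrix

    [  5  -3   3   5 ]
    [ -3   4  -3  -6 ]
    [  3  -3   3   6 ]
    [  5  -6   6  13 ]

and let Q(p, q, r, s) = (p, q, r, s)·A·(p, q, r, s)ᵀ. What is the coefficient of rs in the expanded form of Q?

12

The coefficient of rs is A[3,4] + A[4,3] = 2·6 = 12.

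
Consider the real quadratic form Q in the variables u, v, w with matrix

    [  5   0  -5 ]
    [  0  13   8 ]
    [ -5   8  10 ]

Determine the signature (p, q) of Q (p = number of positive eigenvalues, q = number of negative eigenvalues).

An LDLᵀ factorisation of A has diagonal entries 5, 13, 1/13.
Counting signs: 3 positive.

(3, 0)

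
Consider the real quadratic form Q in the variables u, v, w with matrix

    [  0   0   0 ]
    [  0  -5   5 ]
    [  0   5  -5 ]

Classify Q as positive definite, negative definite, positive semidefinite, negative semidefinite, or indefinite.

negative semidefinite

Symmetric row and column elimination reduces A to a congruent diagonal form with pivots 0, -5, 0.
So there are 1 negative, 2 zero pivots.
Hence Q is negative semidefinite.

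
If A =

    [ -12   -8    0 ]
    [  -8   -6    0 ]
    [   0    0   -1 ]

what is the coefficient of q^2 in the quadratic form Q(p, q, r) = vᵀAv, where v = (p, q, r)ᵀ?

-6

The coefficient of q^2 is the diagonal entry A[2,2] = -6.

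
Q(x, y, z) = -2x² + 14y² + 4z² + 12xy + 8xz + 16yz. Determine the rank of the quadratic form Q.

3

The associated matrix is A = [[-2, 6, 4], [6, 14, 8], [4, 8, 4]].
Congruent diagonalization of A (simultaneous row and column reduction) yields pivots -2, 32, -1/2.
Counting signs: 1 positive, 2 negative.
The rank is the number of nonzero pivots: 3.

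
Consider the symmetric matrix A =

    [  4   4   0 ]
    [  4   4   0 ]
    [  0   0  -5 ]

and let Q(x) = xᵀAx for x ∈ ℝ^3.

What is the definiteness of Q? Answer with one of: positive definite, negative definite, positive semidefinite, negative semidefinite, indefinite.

Symmetric row and column elimination reduces A to a congruent diagonal form with pivots 4, 0, -5.
Counting signs: 1 positive, 1 negative, 1 zero.
Hence Q is indefinite.

indefinite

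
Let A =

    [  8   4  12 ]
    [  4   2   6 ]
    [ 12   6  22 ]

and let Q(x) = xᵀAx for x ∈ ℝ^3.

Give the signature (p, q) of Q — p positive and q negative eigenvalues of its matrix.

Congruent diagonalization of A (simultaneous row and column reduction) yields pivots 8, 0, 4.
That gives 2 positive, 1 zero pivots.

(2, 0)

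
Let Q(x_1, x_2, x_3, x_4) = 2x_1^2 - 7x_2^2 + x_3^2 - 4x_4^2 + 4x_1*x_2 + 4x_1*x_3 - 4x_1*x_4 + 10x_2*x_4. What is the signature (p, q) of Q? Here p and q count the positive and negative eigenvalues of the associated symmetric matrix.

(1, 3)

The symmetric matrix is A = [[2, 2, 2, -2], [2, -7, 0, 5], [2, 0, 1, 0], [-2, 5, 0, -4]].
An LDLᵀ factorisation of A has diagonal entries 2, -9, -5/9, -1/5.
Counting signs: 1 positive, 3 negative.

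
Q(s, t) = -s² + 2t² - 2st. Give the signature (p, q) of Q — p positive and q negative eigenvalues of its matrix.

(1, 1)

The symmetric matrix is A = [[-1, -1], [-1, 2]].
Row-reducing A symmetrically gives the diagonal entries -1, 3.
Counting signs: 1 positive, 1 negative.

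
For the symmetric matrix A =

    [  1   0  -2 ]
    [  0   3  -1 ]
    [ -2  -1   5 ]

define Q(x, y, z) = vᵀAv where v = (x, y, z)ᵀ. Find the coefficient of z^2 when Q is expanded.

The coefficient of z^2 is the diagonal entry A[3,3] = 5.

5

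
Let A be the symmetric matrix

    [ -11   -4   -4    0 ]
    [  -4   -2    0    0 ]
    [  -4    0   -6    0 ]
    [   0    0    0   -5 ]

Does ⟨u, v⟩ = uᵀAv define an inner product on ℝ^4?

no

Leading principal minors: Δ_1 = -11, Δ_2 = 6, Δ_3 = -4, Δ_4 = 20.
The signs alternate starting with Δ_1 < 0, so by Sylvester's criterion Q is negative definite.
⟨·,·⟩ is an inner product exactly when A is positive definite.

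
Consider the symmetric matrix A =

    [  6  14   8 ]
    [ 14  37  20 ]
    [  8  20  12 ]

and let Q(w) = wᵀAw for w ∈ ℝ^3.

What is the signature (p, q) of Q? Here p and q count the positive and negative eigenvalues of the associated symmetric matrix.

(3, 0)

Congruent diagonalization of A (simultaneous row and column reduction) yields pivots 6, 13/3, 12/13.
Counting signs: 3 positive.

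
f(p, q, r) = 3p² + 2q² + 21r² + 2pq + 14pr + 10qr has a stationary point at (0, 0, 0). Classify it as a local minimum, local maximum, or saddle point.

The Hessian at the origin is H = [[6, 2, 14], [2, 4, 10], [14, 10, 42]].
Congruent diagonalization of H (simultaneous row and column reduction) yields pivots 6, 10/3, 4/5.
That gives 3 positive pivots.
H is positive definite, so the origin is a strict local minimum.

local minimum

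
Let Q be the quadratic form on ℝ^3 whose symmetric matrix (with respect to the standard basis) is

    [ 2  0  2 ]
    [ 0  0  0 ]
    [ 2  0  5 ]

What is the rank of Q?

2

Row-reducing A symmetrically gives the diagonal entries 2, 0, 3.
That gives 2 positive, 1 zero pivots.
The rank is the number of nonzero pivots: 2.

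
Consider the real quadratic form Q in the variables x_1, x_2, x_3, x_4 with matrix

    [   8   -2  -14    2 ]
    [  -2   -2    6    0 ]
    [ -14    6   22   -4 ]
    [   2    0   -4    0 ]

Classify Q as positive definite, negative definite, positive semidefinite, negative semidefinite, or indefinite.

Row-reducing A symmetrically gives the diagonal entries 8, -5/2, 0, -2/5.
Counting signs: 1 positive, 2 negative, 1 zero.
Hence Q is indefinite.

indefinite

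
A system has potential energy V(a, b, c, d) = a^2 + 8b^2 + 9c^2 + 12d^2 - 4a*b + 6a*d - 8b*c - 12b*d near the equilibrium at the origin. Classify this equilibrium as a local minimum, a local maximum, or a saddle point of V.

The Hessian at the origin is H = [[2, -4, 0, 6], [-4, 16, -8, -12], [0, -8, 18, 0], [6, -12, 0, 24]].
Symmetric row and column elimination reduces H to a congruent diagonal form with pivots 2, 8, 10, 6.
Counting signs: 4 positive.
H is positive definite, so the origin is a strict local minimum.

local minimum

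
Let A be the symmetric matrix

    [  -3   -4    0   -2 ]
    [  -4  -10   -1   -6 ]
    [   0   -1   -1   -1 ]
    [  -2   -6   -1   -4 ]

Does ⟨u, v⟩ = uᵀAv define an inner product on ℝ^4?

Congruent diagonalization of A (simultaneous row and column reduction) yields pivots -3, -14/3, -11/14, -2/11.
That gives 4 negative pivots.
Hence Q is negative definite.
⟨·,·⟩ is an inner product exactly when A is positive definite.

no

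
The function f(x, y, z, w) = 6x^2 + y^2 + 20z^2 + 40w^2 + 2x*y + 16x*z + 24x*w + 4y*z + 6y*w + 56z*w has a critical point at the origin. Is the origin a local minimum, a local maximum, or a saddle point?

The Hessian at the origin is H = [[12, 2, 16, 24], [2, 2, 4, 6], [16, 4, 40, 56], [24, 6, 56, 80]].
Symmetric row and column elimination reduces H to a congruent diagonal form with pivots 12, 5/3, 88/5, 12/11.
So there are 4 positive pivots.
H is positive definite, so the origin is a strict local minimum.

local minimum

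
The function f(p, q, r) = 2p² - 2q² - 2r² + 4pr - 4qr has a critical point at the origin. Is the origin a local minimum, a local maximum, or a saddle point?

The Hessian at the origin is H = [[4, 0, 4], [0, -4, -4], [4, -4, -4]].
Symmetric row and column elimination reduces H to a congruent diagonal form with pivots 4, -4, -4.
Counting signs: 1 positive, 2 negative.
H is indefinite, so the origin is a saddle point.

saddle point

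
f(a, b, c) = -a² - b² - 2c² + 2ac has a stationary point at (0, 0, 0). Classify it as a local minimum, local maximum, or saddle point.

The Hessian at the origin is H = [[-2, 0, 2], [0, -2, 0], [2, 0, -4]].
An LDLᵀ factorisation of H has diagonal entries -2, -2, -2.
That gives 3 negative pivots.
H is negative definite, so the origin is a strict local maximum.

local maximum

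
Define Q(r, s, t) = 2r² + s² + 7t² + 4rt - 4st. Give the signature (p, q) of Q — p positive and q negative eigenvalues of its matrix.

Write A = [[2, 0, 2], [0, 1, -2], [2, -2, 7]].
Applying the same elementary operations to the rows and columns of A produces a congruent diagonal matrix with entries 2, 1, 1.
So there are 3 positive pivots.

(3, 0)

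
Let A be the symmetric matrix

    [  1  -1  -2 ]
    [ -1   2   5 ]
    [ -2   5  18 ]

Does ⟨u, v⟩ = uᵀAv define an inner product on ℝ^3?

yes

Row-reducing A symmetrically gives the diagonal entries 1, 1, 5.
That gives 3 positive pivots.
Hence Q is positive definite.
⟨·,·⟩ is an inner product exactly when A is positive definite.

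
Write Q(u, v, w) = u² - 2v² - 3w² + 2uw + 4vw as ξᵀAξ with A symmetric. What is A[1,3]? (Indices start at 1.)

1

The coefficient of u·w in Q is 2. For a symmetric A this equals A[1,3] + A[3,1] = 2·A[1,3].
So A[1,3] = 2/2 = 1.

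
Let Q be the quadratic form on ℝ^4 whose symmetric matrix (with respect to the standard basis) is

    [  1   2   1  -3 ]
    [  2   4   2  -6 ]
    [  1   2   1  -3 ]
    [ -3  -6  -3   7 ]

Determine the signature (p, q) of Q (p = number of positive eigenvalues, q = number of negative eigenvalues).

(1, 1)

Congruent diagonalization of A (simultaneous row and column reduction) yields pivots 1, 0, 0, -2.
That gives 1 positive, 1 negative, 2 zero pivots.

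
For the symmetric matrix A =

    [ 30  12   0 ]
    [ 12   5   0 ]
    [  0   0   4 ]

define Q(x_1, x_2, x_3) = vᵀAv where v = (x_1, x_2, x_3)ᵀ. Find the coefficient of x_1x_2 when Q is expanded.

The coefficient of x_1x_2 is A[1,2] + A[2,1] = 2·12 = 24.

24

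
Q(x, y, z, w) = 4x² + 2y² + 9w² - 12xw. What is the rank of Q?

Write A = [[4, 0, 0, -6], [0, 2, 0, 0], [0, 0, 0, 0], [-6, 0, 0, 9]].
Congruent diagonalization of A (simultaneous row and column reduction) yields pivots 4, 2, 0, 0.
So there are 2 positive, 2 zero pivots.
The rank is the number of nonzero pivots: 2.

2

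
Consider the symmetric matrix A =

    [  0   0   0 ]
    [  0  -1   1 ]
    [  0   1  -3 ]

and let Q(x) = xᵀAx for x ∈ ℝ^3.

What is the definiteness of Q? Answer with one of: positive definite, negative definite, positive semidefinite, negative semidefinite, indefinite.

Row-reducing A symmetrically gives the diagonal entries 0, -1, -2.
So there are 2 negative, 1 zero pivots.
Hence Q is negative semidefinite.

negative semidefinite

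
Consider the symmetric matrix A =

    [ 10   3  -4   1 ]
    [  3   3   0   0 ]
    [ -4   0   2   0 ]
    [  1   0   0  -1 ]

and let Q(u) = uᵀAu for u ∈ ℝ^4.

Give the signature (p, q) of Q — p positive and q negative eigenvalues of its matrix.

(2, 1)

Congruent diagonalization of A (simultaneous row and column reduction) yields pivots 10, 21/10, -2/7, 0.
That gives 2 positive, 1 negative, 1 zero pivots.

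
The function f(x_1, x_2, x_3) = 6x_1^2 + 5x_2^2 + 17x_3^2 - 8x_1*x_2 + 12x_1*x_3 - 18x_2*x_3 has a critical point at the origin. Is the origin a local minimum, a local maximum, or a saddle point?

local minimum

The Hessian at the origin is H = [[12, -8, 12], [-8, 10, -18], [12, -18, 34]].
Congruent diagonalization of H (simultaneous row and column reduction) yields pivots 12, 14/3, 4/7.
Counting signs: 3 positive.
H is positive definite, so the origin is a strict local minimum.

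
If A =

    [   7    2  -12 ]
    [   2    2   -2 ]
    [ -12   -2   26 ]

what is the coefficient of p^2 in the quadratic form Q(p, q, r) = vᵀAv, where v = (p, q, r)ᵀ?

7

The coefficient of p^2 is the diagonal entry A[1,1] = 7.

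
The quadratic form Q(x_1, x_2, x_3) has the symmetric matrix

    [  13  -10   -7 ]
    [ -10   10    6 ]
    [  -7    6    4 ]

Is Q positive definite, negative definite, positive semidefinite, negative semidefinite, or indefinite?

positive definite

Leading principal minors: Δ_1 = 13, Δ_2 = 30, Δ_3 = 2.
All leading principal minors are positive, so by Sylvester's criterion Q is positive definite.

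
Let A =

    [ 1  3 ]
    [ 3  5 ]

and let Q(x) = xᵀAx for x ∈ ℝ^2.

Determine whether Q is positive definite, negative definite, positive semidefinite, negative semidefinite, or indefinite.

An LDLᵀ factorisation of A has diagonal entries 1, -4.
Counting signs: 1 positive, 1 negative.
Hence Q is indefinite.

indefinite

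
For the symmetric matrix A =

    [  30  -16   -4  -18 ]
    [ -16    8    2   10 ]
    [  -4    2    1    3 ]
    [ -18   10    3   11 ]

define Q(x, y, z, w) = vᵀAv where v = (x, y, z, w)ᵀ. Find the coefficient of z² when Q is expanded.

The coefficient of z² is the diagonal entry A[3,3] = 1.

1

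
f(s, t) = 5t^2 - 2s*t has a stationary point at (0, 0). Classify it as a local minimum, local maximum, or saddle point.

saddle point

The Hessian at the origin is H = [[0, -2], [-2, 10]].
det H = 0·10 − (-2)² = -4 < 0, so H is indefinite.
Therefore the origin is a saddle point.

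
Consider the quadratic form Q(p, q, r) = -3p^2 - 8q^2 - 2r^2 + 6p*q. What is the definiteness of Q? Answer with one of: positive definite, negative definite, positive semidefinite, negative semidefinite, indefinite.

Write A = [[-3, 3, 0], [3, -8, 0], [0, 0, -2]].
Symmetric row and column elimination reduces A to a congruent diagonal form with pivots -3, -5, -2.
That gives 3 negative pivots.
Hence Q is negative definite.

negative definite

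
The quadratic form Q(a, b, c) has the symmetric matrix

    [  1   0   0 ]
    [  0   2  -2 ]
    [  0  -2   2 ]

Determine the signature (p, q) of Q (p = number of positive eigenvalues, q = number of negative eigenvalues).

(2, 0)

Congruent diagonalization of A (simultaneous row and column reduction) yields pivots 1, 2, 0.
Counting signs: 2 positive, 1 zero.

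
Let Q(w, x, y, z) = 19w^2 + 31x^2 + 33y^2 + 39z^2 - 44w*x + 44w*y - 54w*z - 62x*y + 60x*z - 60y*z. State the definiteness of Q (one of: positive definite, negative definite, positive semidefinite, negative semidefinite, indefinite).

Write A = [[19, -22, 22, -27], [-22, 31, -31, 30], [22, -31, 33, -30], [-27, 30, -30, 39]].
Symmetric row and column elimination reduces A to a congruent diagonal form with pivots 19, 105/19, 2, 12/35.
So there are 4 positive pivots.
Hence Q is positive definite.

positive definite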